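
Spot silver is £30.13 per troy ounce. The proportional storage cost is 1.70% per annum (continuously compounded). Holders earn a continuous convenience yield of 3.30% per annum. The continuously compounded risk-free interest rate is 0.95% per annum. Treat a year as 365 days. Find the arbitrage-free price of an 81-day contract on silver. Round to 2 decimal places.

£30.09 per troy ounce

Net carry = r + u − y = 0.0095 + 0.0170 − 0.0330 = -0.0065
F = S·e^((r+u−y)T) = 30.13 · e^(-0.0065 × 81/365) = 30.13 · e^-0.001442
= 30.13 × 0.998559 = £30.09 per troy ounce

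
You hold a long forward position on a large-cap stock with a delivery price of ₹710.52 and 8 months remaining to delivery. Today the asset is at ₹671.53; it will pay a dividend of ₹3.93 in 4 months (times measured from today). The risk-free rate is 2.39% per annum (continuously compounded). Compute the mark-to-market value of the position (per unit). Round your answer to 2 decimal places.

-₹31.66

PV(remaining dividends) I = 3.93·e^(−0.0239·4/12) = 3.8988
Current forward F = (S − I)·e^(rT) = (671.53 − 3.8988)·e^(0.0239·8/12) = 667.6312 × 1.016061 = 678.3540
Value (long) = (F − K)·e^(−rT) = (678.3540 − 710.52) × 0.984193 = -31.6576
Value = -₹31.66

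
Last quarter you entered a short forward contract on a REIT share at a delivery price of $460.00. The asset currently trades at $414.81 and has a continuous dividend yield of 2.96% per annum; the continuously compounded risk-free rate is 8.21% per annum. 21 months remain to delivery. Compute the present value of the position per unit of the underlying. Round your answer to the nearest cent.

Current fair forward for the remaining 21 months: F = S·e^((r − q)·T), (r − q) = 0.0821 − 0.0296 = 0.0525
F = 414.81 · e^(0.0525 × 21/12) = 414.81 × 1.096228 = 454.7263
Value of long forward = (F − K)·e^(−rT) = (454.7263 − 460.00) · e^(−0.0821·21/12)
= -5.2737 × 0.866169 = -4.57
Short position value = −(long value) = $4.57

$4.57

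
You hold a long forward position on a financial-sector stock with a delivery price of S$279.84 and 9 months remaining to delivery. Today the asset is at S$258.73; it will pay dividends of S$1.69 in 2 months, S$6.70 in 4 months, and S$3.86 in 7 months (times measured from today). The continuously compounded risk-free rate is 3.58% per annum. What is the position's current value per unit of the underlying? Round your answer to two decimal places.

-S$25.78

PV(remaining dividends) I = 1.69·e^(−0.0358·2/12) + 6.70·e^(−0.0358·4/12) + 3.86·e^(−0.0358·7/12) = 12.0807
Current forward F = (S − I)·e^(rT) = (258.73 − 12.0807)·e^(0.0358·9/12) = 246.6493 × 1.027214 = 253.3616
Value (long) = (F − K)·e^(−rT) = (253.3616 − 279.84) × 0.973507 = -25.7769
Value = -S$25.78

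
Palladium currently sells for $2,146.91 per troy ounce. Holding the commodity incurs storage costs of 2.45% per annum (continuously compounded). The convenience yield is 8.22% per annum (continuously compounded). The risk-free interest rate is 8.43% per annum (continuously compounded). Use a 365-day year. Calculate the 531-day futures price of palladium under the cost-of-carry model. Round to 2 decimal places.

$2,231.62 per troy ounce

Net carry = r + u − y = 0.0843 + 0.0245 − 0.0822 = 0.0266
F = S·e^((r+u−y)T) = 2146.91 · e^(0.0266 × 531/365) = 2146.91 · e^0.03869753
= 2146.91 × 1.03945603 = $2,231.62 per troy ounce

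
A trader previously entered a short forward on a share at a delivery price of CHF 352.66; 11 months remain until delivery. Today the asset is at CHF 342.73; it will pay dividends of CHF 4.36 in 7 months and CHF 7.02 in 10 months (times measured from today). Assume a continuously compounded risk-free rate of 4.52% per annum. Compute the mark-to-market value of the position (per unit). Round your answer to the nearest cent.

CHF 6.62

PV(remaining dividends) I = 4.36·e^(−0.0452·7/12) + 7.02·e^(−0.0452·10/12) = 11.0070
Current forward F = (S − I)·e^(rT) = (342.73 − 11.0070)·e^(0.0452·11/12) = 331.7230 × 1.042304 = 345.7562
Value (long) = (F − K)·e^(−rT) = (345.7562 − 352.66) × 0.959413 = -6.6236
Short position value = −(long value) = CHF 6.62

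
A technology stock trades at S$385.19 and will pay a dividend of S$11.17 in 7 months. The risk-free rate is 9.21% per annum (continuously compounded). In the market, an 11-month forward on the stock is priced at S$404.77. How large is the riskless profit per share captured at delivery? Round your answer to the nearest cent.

S$2.83 per share

PV(dividends) I = 11.17·e^(−0.0921·7/12) = 10.5857
Fair forward F* = (S − I)·e^(rT) = (385.19 − 10.5857)·e^0.084425 = 374.6043 × 1.088091 = 407.6036
Market S$404.77 < fair 407.6036: forward underpriced → reverse cash-and-carry (short the stock, invest proceeds at r, pay the dividends, go long the forward).
Profit at T = |F_mkt − F*| = |404.77 − 407.6036| = S$2.83 per share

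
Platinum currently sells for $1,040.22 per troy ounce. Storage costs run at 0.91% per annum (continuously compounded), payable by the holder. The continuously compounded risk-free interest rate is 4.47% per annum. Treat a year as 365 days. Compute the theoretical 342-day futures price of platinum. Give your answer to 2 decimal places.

Net carry = r + u − y = 0.0447 + 0.0091 − 0.0000 = 0.0538
F = S·e^((r+u−y)T) = 1040.22 · e^(0.0538 × 342/365) = 1040.22 · e^0.05040986
= 1040.22 × 1.05170206 = $1,094.00 per troy ounce

$1,094.00 per troy ounce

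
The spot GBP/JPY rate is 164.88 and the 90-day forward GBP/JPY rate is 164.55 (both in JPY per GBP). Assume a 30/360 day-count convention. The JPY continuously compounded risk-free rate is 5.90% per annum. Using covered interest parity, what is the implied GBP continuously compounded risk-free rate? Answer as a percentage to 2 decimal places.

F = S·e^((r_JPY − r_GBP)T) ⇒ r_GBP = r_JPY − ln(F/S)/T
ln(164.55/164.88) = -0.002003; /(90/360) = -0.008012
r_GBP = 0.0590 + 0.008012 = 0.067012
r_GBP = 6.70%

6.70%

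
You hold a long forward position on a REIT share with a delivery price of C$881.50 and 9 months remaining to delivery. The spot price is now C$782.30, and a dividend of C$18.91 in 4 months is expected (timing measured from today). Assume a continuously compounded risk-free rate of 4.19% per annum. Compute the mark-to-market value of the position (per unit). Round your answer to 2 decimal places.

PV(remaining dividends) I = 18.91·e^(−0.0419·4/12) = 18.6477
Current forward F = (S − I)·e^(rT) = (782.30 − 18.6477)·e^(0.0419·9/12) = 763.6523 × 1.031924 = 788.0311
Value (long) = (F − K)·e^(−rT) = (788.0311 − 881.50) × 0.969064 = -90.5773
Value = -C$90.58

-C$90.58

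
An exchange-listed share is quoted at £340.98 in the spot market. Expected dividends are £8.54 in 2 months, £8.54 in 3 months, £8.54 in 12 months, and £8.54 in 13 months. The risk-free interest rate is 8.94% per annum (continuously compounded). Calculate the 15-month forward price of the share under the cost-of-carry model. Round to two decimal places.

£345.15

PV(dividends) I = 8.54·e^(−0.0894·2/12) + 8.54·e^(−0.0894·3/12) + 8.54·e^(−0.0894·12/12) + 8.54·e^(−0.0894·13/12)
I = 8.4137 + 8.3512 + 7.8097 + 7.7517 = 32.3263
F = (S − I)·e^(rT) = (340.98 − 32.3263) · e^(0.0894·15/12)
= 308.6537 · e^0.111750 = 308.6537 × 1.118233 = £345.15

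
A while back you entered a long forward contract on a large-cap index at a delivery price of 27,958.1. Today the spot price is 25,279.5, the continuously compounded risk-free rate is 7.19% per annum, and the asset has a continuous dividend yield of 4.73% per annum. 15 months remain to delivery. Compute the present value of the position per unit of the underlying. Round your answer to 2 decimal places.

-1726.80

Current fair forward for the remaining 15 months: F = S·e^((r − q)·T), (r − q) = 0.0719 − 0.0473 = 0.0246
F = 25279.5 · e^(0.0246 × 15/12) = 25279.5 × 1.03122766 = 26068.9196
Value of long forward = (F − K)·e^(−rT) = (26068.9196 − 27958.1) · e^(−0.0719·15/12)
= -1889.1804 × 0.91404543 = -1726.80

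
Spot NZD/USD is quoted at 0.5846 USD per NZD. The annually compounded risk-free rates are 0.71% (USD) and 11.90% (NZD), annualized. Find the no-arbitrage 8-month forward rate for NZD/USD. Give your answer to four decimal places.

0.5449

By covered interest parity, F = S · (1+r_USD)^T / (1+r_NZD)^T
= 0.5846 × 1.004728 / 1.077838 = 0.5846 × 0.932170
F = 0.5449 USD per NZD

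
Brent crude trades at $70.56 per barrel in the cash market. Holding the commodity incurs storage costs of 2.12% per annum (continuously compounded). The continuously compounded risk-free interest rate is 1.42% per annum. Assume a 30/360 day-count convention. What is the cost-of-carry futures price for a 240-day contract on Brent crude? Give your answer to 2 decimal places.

$72.25 per barrel

Net carry = r + u − y = 0.0142 + 0.0212 − 0.0000 = 0.0354
F = S·e^((r+u−y)T) = 70.56 · e^(0.0354 × 240/360) = 70.56 · e^0.023600
= 70.56 × 1.023881 = $72.25 per barrel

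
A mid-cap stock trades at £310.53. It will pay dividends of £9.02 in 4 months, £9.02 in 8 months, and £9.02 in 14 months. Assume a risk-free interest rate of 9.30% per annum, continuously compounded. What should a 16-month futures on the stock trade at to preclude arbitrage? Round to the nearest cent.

PV(dividends) I = 9.02·e^(−0.0930·4/12) + 9.02·e^(−0.0930·8/12) + 9.02·e^(−0.0930·14/12)
I = 8.7447 + 8.4777 + 8.0926 = 25.3150
F = (S − I)·e^(rT) = (310.53 − 25.3150) · e^(0.0930·16/12)
= 285.2150 · e^0.124000 = 285.2150 × 1.132016 = £322.87

£322.87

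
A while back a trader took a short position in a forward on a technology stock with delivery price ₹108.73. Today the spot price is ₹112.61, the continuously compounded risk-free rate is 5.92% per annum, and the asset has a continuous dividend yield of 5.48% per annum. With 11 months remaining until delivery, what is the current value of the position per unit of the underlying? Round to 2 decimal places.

-₹4.11

Current fair forward for the remaining 11 months: F = S·e^((r − q)·T), (r − q) = 0.0592 − 0.0548 = 0.0044
F = 112.61 · e^(0.0044 × 11/12) = 112.61 × 1.004041 = 113.0651
Value of long forward = (F − K)·e^(−rT) = (113.0651 − 108.73) · e^(−0.0592·11/12)
= 4.3351 × 0.947179 = 4.11
Short position value = −(long value) = -₹4.11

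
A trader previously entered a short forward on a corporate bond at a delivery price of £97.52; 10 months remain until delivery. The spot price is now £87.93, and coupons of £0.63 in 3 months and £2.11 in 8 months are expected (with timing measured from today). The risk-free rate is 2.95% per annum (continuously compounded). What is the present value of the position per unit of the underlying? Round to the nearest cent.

£9.92

PV(remaining coupons) I = 0.63·e^(−0.0295·3/12) + 2.11·e^(−0.0295·8/12) = 2.6943
Current forward F = (S − I)·e^(rT) = (87.93 − 2.6943)·e^(0.0295·10/12) = 85.2357 × 1.024888 = 87.3570
Value (long) = (F − K)·e^(−rT) = (87.3570 − 97.52) × 0.975716 = -9.9162
Short position value = −(long value) = £9.92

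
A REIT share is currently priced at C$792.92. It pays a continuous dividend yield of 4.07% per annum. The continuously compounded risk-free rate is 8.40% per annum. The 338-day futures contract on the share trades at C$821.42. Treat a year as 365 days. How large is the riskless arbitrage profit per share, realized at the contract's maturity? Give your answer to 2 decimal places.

Fair futures: F* = S·e^(carry·T), with carry = (r − q) = 0.0840 − 0.0407 = 0.0433
F* = 792.92 · e^(0.0433 × 338/365) = 792.92 · e^0.040097 = 792.92 × 1.040912 = C$825.3599
Market C$821.42 < fair C$825.3599: forward underpriced → reverse cash-and-carry (short spot, go long the forward).
At maturity, profit = |F_mkt − F*| = |821.42 − 825.3599| = C$3.94 per share

C$3.94 per share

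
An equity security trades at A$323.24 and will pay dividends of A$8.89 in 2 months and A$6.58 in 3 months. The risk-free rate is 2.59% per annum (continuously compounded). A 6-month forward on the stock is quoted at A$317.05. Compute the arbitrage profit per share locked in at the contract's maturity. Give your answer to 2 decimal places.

A$5.19 per share

PV(dividends) I = 8.89·e^(−0.0259·2/12) + 6.58·e^(−0.0259·3/12) = 15.3892
Fair forward F* = (S − I)·e^(rT) = (323.24 − 15.3892)·e^0.012950 = 307.8508 × 1.013034 = 311.8633
Market A$317.05 > fair 311.8633: forward overpriced → cash-and-carry (borrow at r, buy the stock and collect the dividends, short the forward).
Profit at T = |F_mkt − F*| = |317.05 − 311.8633| = A$5.19 per share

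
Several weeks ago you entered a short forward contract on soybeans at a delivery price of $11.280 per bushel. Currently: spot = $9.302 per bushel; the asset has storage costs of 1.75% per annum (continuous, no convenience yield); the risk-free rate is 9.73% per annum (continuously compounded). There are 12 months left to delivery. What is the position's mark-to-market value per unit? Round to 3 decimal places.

$0.768 per bushel

Current fair forward for the remaining 12 months: F = S·e^((r + u)·T), (r + u) = 0.0973 + 0.0175 = 0.1148
F = 9.302 · e^(0.1148 × 12/12) = 9.302 × 1.121649 = 10.4336
Value of long forward = (F − K)·e^(−rT) = (10.4336 − 11.280) · e^(−0.0973·12/12)
= -0.8464 × 0.907284 = -0.768
Short position value = −(long value) = $0.768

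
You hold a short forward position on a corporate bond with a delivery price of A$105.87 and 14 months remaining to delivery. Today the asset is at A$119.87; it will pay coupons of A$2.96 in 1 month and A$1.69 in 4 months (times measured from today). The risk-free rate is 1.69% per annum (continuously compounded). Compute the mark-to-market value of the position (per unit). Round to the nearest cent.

-A$11.43

PV(remaining coupons) I = 2.96·e^(−0.0169·1/12) + 1.69·e^(−0.0169·4/12) = 4.6363
Current forward F = (S − I)·e^(rT) = (119.87 − 4.6363)·e^(0.0169·14/12) = 115.2337 × 1.019912 = 117.5282
Value (long) = (F − K)·e^(−rT) = (117.5282 − 105.87) × 0.980476 = 11.4306
Short position value = −(long value) = -A$11.43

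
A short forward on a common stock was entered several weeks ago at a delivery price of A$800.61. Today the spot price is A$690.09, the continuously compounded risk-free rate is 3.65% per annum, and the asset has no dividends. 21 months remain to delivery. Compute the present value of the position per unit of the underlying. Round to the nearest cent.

Current fair forward for the remaining 21 months: F = S·e^(r·T), r = 0.0365
F = 690.09 · e^(0.0365 × 21/12) = 690.09 × 1.065959 = 735.6076
Value of long forward = (F − K)·e^(−rT) = (735.6076 − 800.61) · e^(−0.0365·21/12)
= -65.0024 × 0.938122 = -60.98
Short position value = −(long value) = A$60.98

A$60.98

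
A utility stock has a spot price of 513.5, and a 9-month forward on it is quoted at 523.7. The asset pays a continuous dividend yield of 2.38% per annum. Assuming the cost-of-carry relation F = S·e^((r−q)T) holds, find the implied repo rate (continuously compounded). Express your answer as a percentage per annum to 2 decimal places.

5.00%

From F = S·e^((r−q)T): (r − q) = ln(F/S)/T
ln(523.7/513.5) = ln(1.019864) = 0.019669
(r − q) = 0.019669 / (9/12) = 0.026225
r = ln(F/S)/T + q = 0.026225 + 0.0238 = 0.050025
r = 5.00%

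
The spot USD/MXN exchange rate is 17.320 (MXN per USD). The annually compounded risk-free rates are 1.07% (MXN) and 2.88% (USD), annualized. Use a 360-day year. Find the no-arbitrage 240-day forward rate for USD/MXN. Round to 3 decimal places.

By covered interest parity, F = S · (1+r_MXN)^T / (1+r_USD)^T
= 17.320 × 1.007121 / 1.019109 = 17.320 × 0.988237
F = 17.116 MXN per USD

17.116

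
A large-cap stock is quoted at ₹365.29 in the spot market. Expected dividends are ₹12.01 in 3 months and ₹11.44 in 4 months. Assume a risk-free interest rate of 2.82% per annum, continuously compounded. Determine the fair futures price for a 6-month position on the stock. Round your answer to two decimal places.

PV(dividends) I = 12.01·e^(−0.0282·3/12) + 11.44·e^(−0.0282·4/12)
I = 11.9256 + 11.3330 = 23.2586
F = (S − I)·e^(rT) = (365.29 − 23.2586) · e^(0.0282·6/12)
= 342.0314 · e^0.014100 = 342.0314 × 1.014200 = ₹346.89

₹346.89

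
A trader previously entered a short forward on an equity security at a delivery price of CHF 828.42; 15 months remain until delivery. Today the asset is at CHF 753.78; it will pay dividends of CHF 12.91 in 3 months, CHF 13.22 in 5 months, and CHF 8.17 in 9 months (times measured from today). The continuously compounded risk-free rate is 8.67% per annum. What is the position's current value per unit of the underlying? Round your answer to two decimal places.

PV(remaining dividends) I = 12.91·e^(−0.0867·3/12) + 13.22·e^(−0.0867·5/12) + 8.17·e^(−0.0867·9/12) = 33.0398
Current forward F = (S − I)·e^(rT) = (753.78 − 33.0398)·e^(0.0867·15/12) = 720.7402 × 1.114466 = 803.2404
Value (long) = (F − K)·e^(−rT) = (803.2404 − 828.42) × 0.897291 = -22.5934
Short position value = −(long value) = CHF 22.59

CHF 22.59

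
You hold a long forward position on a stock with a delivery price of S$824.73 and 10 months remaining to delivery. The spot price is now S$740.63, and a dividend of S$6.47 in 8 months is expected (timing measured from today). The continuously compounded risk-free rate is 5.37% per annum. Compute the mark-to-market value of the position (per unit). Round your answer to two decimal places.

PV(remaining dividends) I = 6.47·e^(−0.0537·8/12) = 6.2425
Current forward F = (S − I)·e^(rT) = (740.63 − 6.2425)·e^(0.0537·10/12) = 734.3875 × 1.045766 = 767.9975
Value (long) = (F − K)·e^(−rT) = (767.9975 − 824.73) × 0.956237 = -54.2497
Value = -S$54.25

-S$54.25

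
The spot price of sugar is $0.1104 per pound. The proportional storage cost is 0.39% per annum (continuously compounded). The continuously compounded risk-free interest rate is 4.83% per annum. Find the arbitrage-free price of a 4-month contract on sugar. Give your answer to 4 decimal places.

Net carry = r + u − y = 0.0483 + 0.0039 − 0.0000 = 0.0522
F = S·e^((r+u−y)T) = 0.1104 · e^(0.0522 × 4/12) = 0.1104 · e^0.017400
= 0.1104 × 1.017552 = $0.1123 per pound

$0.1123 per pound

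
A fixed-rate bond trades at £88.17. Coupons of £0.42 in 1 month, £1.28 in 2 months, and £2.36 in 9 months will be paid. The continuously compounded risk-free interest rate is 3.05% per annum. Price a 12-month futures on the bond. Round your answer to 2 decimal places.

PV(coupons) I = 0.42·e^(−0.0305·1/12) + 1.28·e^(−0.0305·2/12) + 2.36·e^(−0.0305·9/12)
I = 0.4189 + 1.2735 + 2.3066 = 3.9990
F = (S − I)·e^(rT) = (88.17 − 3.9990) · e^(0.0305·12/12)
= 84.1710 · e^0.030500 = 84.1710 × 1.030970 = £86.78

£86.78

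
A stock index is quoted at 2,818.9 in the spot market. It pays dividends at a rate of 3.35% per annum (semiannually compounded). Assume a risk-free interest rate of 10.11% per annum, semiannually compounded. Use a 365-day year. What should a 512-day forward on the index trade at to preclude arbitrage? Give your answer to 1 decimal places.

3,089.8

F = S · (1+r/2)^(2T) / (1+q/2)^(2T)
= 2818.9 × 1.148376 / 1.047706 = 2818.9 × 1.096086
F = 3,089.8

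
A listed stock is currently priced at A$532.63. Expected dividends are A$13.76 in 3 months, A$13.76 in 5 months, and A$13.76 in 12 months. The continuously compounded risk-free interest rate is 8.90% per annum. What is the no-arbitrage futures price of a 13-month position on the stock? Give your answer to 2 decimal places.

PV(dividends) I = 13.76·e^(−0.0890·3/12) + 13.76·e^(−0.0890·5/12) + 13.76·e^(−0.0890·12/12)
I = 13.4572 + 13.2591 + 12.5883 = 39.3046
F = (S − I)·e^(rT) = (532.63 − 39.3046) · e^(0.0890·13/12)
= 493.3254 · e^0.096417 = 493.3254 × 1.101218 = A$543.26

A$543.26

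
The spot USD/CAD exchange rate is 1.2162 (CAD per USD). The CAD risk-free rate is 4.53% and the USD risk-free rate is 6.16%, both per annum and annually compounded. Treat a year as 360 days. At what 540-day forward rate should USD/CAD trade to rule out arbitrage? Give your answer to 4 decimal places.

1.1883

By covered interest parity, F = S · (1+r_CAD)^T / (1+r_USD)^T
= 1.2162 × 1.068714 / 1.093809 = 1.2162 × 0.977057
F = 1.1883 CAD per USD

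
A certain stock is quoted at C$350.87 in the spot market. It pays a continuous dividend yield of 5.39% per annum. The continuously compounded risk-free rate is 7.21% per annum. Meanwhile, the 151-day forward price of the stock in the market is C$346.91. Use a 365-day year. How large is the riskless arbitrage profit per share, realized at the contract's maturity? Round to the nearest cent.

C$6.61 per share

Fair forward: F* = S·e^(carry·T), with carry = (r − q) = 0.0721 − 0.0539 = 0.0182
F* = 350.87 · e^(0.0182 × 151/365) = 350.87 · e^0.007529 = 350.87 × 1.007557 = C$353.5215
Market C$346.91 < fair C$353.5215: forward underpriced → reverse cash-and-carry (short spot, go long the forward).
At maturity, profit = |F_mkt − F*| = |346.91 − 353.5215| = C$6.61 per share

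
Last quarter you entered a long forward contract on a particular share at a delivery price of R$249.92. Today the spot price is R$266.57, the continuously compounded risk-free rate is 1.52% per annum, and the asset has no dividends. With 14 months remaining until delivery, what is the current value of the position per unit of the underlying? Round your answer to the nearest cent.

Current fair forward for the remaining 14 months: F = S·e^(r·T), r = 0.0152
F = 266.57 · e^(0.0152 × 14/12) = 266.57 × 1.017892 = 271.3395
Value of long forward = (F − K)·e^(−rT) = (271.3395 − 249.92) · e^(−0.0152·14/12)
= 21.4195 × 0.982423 = 21.04

R$21.04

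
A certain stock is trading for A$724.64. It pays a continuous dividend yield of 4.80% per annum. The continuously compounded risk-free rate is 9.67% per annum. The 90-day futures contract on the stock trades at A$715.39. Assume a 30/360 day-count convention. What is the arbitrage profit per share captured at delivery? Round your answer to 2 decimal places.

Fair futures: F* = S·e^(carry·T), with carry = (r − q) = 0.0967 − 0.0480 = 0.0487
F* = 724.64 · e^(0.0487 × 90/360) = 724.64 · e^0.012175 = 724.64 × 1.012249 = A$733.5161
Market A$715.39 < fair A$733.5161: forward underpriced → reverse cash-and-carry (short spot, go long the forward).
At maturity, profit = |F_mkt − F*| = |715.39 − 733.5161| = A$18.13 per share

A$18.13 per share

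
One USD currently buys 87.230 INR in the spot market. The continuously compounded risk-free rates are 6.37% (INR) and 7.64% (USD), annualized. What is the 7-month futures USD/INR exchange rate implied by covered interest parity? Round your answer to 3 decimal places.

86.586

F = S·e^((r_INR − r_USD)T) = 87.230 · e^((0.0637 − 0.0764) × 7/12)
= 87.230 · e^-0.007408 = 87.230 × 0.992619
F = 86.586 INR per USD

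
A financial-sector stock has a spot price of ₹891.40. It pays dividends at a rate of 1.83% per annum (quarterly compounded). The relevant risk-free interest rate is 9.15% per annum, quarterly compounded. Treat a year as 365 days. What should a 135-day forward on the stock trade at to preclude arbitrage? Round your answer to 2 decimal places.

F = S · (1+r/4)^(4T) / (1+q/4)^(4T)
= 891.40 × 1.034027 / 1.006776 = 891.40 × 1.027068
F = ₹915.53

₹915.53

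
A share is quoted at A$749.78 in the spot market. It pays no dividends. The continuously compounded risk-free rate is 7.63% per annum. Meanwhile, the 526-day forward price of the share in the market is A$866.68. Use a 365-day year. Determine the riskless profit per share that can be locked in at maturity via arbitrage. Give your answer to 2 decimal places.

A$29.75 per share

Fair forward: F* = S·e^(carry·T), with carry = r = 0.0763
F* = 749.78 · e^(0.0763 × 526/365) = 749.78 · e^0.109956 = 749.78 × 1.116229 = A$836.9262
Market A$866.68 > fair A$836.9262: forward overpriced → cash-and-carry (buy spot, short the forward).
At maturity, profit = |F_mkt − F*| = |866.68 − 836.9262| = A$29.75 per share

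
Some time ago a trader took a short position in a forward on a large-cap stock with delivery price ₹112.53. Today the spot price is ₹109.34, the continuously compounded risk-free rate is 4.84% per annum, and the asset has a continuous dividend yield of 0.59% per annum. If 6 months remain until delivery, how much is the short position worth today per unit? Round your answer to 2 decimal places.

₹0.82

Current fair forward for the remaining 6 months: F = S·e^((r − q)·T), (r − q) = 0.0484 − 0.0059 = 0.0425
F = 109.34 · e^(0.0425 × 6/12) = 109.34 × 1.021477 = 111.6883
Value of long forward = (F − K)·e^(−rT) = (111.6883 − 112.53) · e^(−0.0484·6/12)
= -0.8417 × 0.976090 = -0.82
Short position value = −(long value) = ₹0.82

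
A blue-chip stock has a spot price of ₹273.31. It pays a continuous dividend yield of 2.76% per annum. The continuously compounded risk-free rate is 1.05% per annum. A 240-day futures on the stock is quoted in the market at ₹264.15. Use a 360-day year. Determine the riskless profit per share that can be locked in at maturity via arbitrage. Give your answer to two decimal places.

Fair futures: F* = S·e^(carry·T), with carry = (r − q) = 0.0105 − 0.0276 = -0.0171
F* = 273.31 · e^(-0.0171 × 240/360) = 273.31 · e^-0.011400 = 273.31 × 0.988665 = ₹270.2120
Market ₹264.15 < fair ₹270.2120: forward underpriced → reverse cash-and-carry (short spot, go long the forward).
At maturity, profit = |F_mkt − F*| = |264.15 − 270.2120| = ₹6.06 per share

₹6.06 per share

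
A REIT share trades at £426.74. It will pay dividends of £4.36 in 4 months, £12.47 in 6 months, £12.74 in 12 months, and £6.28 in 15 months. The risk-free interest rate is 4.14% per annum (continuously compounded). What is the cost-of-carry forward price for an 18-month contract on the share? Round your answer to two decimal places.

PV(dividends) I = 4.36·e^(−0.0414·4/12) + 12.47·e^(−0.0414·6/12) + 12.74·e^(−0.0414·12/12) + 6.28·e^(−0.0414·15/12)
I = 4.3002 + 12.2145 + 12.2233 + 5.9633 = 34.7013
F = (S − I)·e^(rT) = (426.74 − 34.7013) · e^(0.0414·18/12)
= 392.0387 · e^0.062100 = 392.0387 × 1.064069 = £417.16

£417.16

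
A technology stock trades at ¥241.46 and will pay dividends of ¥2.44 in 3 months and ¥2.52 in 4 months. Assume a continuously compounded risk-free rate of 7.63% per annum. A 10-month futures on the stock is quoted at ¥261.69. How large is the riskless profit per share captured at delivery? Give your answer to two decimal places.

PV(dividends) I = 2.44·e^(−0.0763·3/12) + 2.52·e^(−0.0763·4/12) = 4.8506
Fair futures F* = (S − I)·e^(rT) = (241.46 − 4.8506)·e^0.063583 = 236.6094 × 1.065648 = 252.1423
Market ¥261.69 > fair 252.1423: forward overpriced → cash-and-carry (borrow at r, buy the stock and collect the dividends, short the forward).
Profit at T = |F_mkt − F*| = |261.69 − 252.1423| = ¥9.55 per share

¥9.55 per share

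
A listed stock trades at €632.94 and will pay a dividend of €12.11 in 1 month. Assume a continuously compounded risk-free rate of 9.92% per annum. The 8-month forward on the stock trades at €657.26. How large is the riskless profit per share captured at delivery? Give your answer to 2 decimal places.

€6.12 per share

PV(dividends) I = 12.11·e^(−0.0992·1/12) = 12.0103
Fair forward F* = (S − I)·e^(rT) = (632.94 − 12.0103)·e^0.066133 = 620.9297 × 1.068369 = 663.3820
Market €657.26 < fair 663.3820: forward underpriced → reverse cash-and-carry (short the stock, invest proceeds at r, pay the dividends, go long the forward).
Profit at T = |F_mkt − F*| = |657.26 − 663.3820| = €6.12 per share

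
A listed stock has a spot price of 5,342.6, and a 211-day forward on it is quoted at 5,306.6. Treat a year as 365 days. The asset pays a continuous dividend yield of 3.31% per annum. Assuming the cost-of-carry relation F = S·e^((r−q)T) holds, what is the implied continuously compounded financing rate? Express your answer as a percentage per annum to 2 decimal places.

From F = S·e^((r−q)T): (r − q) = ln(F/S)/T
ln(5306.6/5342.6) = ln(0.993262) = -0.006761
(r − q) = -0.006761 / (211/365) = -0.011696
r = ln(F/S)/T + q = -0.011696 + 0.0331 = 0.021404
r = 2.14%

2.14%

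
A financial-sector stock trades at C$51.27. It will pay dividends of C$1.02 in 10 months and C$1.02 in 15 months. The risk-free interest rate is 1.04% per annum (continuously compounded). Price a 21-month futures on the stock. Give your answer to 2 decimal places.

PV(dividends) I = 1.02·e^(−0.0104·10/12) + 1.02·e^(−0.0104·15/12)
I = 1.0112 + 1.0068 = 2.0180
F = (S − I)·e^(rT) = (51.27 − 2.0180) · e^(0.0104·21/12)
= 49.2520 · e^0.018200 = 49.2520 × 1.018367 = C$50.16

C$50.16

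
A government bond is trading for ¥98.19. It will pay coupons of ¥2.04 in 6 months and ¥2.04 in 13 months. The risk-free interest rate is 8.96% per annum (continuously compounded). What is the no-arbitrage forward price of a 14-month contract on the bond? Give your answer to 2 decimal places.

PV(coupons) I = 2.04·e^(−0.0896·6/12) + 2.04·e^(−0.0896·13/12)
I = 1.9506 + 1.8513 = 3.8019
F = (S − I)·e^(rT) = (98.19 − 3.8019) · e^(0.0896·14/12)
= 94.3881 · e^0.104533 = 94.3881 × 1.110192 = ¥104.79

¥104.79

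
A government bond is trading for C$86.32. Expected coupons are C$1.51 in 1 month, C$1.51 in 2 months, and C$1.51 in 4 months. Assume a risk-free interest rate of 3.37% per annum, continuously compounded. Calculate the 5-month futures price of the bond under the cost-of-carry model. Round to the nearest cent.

C$82.98

PV(coupons) I = 1.51·e^(−0.0337·1/12) + 1.51·e^(−0.0337·2/12) + 1.51·e^(−0.0337·4/12)
I = 1.5058 + 1.5015 + 1.4931 = 4.5004
F = (S − I)·e^(rT) = (86.32 − 4.5004) · e^(0.0337·5/12)
= 81.8196 · e^0.014042 = 81.8196 × 1.014141 = C$82.98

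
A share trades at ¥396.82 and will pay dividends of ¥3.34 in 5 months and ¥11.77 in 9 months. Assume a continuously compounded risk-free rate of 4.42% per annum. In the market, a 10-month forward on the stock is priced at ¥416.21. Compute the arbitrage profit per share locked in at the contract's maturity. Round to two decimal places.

¥19.72 per share

PV(dividends) I = 3.34·e^(−0.0442·5/12) + 11.77·e^(−0.0442·9/12) = 14.6653
Fair forward F* = (S − I)·e^(rT) = (396.82 − 14.6653)·e^0.036833 = 382.1547 × 1.037520 = 396.4931
Market ¥416.21 > fair 396.4931: forward overpriced → cash-and-carry (borrow at r, buy the stock and collect the dividends, short the forward).
Profit at T = |F_mkt − F*| = |416.21 − 396.4931| = ¥19.72 per share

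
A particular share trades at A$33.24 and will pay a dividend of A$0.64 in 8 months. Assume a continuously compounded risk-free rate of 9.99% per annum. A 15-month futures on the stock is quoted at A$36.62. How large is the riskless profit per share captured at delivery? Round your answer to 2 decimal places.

PV(dividends) I = 0.64·e^(−0.0999·8/12) = 0.5988
Fair futures F* = (S − I)·e^(rT) = (33.24 − 0.5988)·e^0.124875 = 32.6412 × 1.133007 = 36.9827
Market A$36.62 < fair 36.9827: forward underpriced → reverse cash-and-carry (short the stock, invest proceeds at r, pay the dividends, go long the forward).
Profit at T = |F_mkt − F*| = |36.62 − 36.9827| = A$0.36 per share

A$0.36 per share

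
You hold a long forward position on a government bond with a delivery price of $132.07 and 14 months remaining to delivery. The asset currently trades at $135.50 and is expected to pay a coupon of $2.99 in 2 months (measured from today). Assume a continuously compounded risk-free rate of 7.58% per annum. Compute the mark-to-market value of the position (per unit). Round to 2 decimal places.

PV(remaining coupons) I = 2.99·e^(−0.0758·2/12) = 2.9525
Current forward F = (S − I)·e^(rT) = (135.50 − 2.9525)·e^(0.0758·14/12) = 132.5475 × 1.092461 = 144.8030
Value (long) = (F − K)·e^(−rT) = (144.8030 − 132.07) × 0.915364 = 11.6553
Value = $11.66

$11.66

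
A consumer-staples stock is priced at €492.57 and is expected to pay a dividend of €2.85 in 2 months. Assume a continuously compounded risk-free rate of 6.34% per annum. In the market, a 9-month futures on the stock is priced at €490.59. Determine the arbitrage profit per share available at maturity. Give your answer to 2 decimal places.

PV(dividends) I = 2.85·e^(−0.0634·2/12) = 2.8200
Fair futures F* = (S − I)·e^(rT) = (492.57 − 2.8200)·e^0.047550 = 489.7500 × 1.048699 = 513.6003
Market €490.59 < fair 513.6003: forward underpriced → reverse cash-and-carry (short the stock, invest proceeds at r, pay the dividends, go long the forward).
Profit at T = |F_mkt − F*| = |490.59 − 513.6003| = €23.01 per share

€23.01 per share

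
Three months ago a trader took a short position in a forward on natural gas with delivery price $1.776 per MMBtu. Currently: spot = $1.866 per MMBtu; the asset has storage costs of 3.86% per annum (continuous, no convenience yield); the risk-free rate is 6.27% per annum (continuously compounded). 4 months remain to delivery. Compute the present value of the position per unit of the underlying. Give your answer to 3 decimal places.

-$0.151 per MMBtu

Current fair forward for the remaining 4 months: F = S·e^((r + u)·T), (r + u) = 0.0627 + 0.0386 = 0.1013
F = 1.866 · e^(0.1013 × 4/12) = 1.866 × 1.034343 = 1.9301
Value of long forward = (F − K)·e^(−rT) = (1.9301 − 1.776) · e^(−0.0627·4/12)
= 0.1541 × 0.979317 = 0.151
Short position value = −(long value) = -$0.151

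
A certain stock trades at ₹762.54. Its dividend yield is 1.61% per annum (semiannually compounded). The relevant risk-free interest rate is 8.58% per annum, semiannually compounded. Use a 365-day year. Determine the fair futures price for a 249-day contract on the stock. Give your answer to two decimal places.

₹798.73

F = S · (1+r/2)^(2T) / (1+q/2)^(2T)
= 762.54 × 1.058985 / 1.010999 = 762.54 × 1.047464
F = ₹798.73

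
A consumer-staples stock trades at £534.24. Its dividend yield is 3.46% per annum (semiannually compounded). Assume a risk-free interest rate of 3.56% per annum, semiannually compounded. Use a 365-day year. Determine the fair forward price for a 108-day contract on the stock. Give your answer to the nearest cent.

£534.40

F = S · (1+r/2)^(2T) / (1+q/2)^(2T)
= 534.24 × 1.010496 / 1.010202 = 534.24 × 1.000291
F = £534.40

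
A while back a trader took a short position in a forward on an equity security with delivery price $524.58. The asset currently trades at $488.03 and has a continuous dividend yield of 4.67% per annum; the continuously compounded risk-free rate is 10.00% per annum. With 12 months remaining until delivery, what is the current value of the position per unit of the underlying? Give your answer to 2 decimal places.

$8.90

Current fair forward for the remaining 12 months: F = S·e^((r − q)·T), (r − q) = 0.1000 − 0.0467 = 0.0533
F = 488.03 · e^(0.0533 × 12/12) = 488.03 × 1.054746 = 514.7477
Value of long forward = (F − K)·e^(−rT) = (514.7477 − 524.58) · e^(−0.1000·12/12)
= -9.8323 × 0.904837 = -8.90
Short position value = −(long value) = $8.90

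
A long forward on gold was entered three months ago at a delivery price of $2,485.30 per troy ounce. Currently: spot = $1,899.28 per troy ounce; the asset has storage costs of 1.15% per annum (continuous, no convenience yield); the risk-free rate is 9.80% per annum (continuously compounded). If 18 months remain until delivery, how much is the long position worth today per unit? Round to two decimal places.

-$213.22 per troy ounce

Current fair forward for the remaining 18 months: F = S·e^((r + u)·T), (r + u) = 0.0980 + 0.0115 = 0.1095
F = 1899.28 · e^(0.1095 × 18/12) = 1899.28 × 1.17850891 = 2238.3184
Value of long forward = (F − K)·e^(−rT) = (2238.3184 − 2485.30) · e^(−0.0980·18/12)
= -246.9816 × 0.86329398 = -213.22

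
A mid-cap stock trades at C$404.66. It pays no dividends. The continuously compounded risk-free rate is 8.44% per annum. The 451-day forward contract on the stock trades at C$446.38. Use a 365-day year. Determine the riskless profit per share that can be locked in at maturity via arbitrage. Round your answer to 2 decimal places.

Fair forward: F* = S·e^(carry·T), with carry = r = 0.0844
F* = 404.66 · e^(0.0844 × 451/365) = 404.66 · e^0.104286 = 404.66 × 1.109918 = C$449.1394
Market C$446.38 < fair C$449.1394: forward underpriced → reverse cash-and-carry (short spot, go long the forward).
At maturity, profit = |F_mkt − F*| = |446.38 − 449.1394| = C$2.76 per share

C$2.76 per share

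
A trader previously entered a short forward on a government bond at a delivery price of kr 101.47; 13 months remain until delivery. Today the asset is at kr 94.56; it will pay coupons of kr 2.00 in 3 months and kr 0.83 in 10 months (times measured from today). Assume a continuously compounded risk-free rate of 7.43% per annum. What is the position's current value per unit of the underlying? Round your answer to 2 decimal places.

kr 1.81

PV(remaining coupons) I = 2.00·e^(−0.0743·3/12) + 0.83·e^(−0.0743·10/12) = 2.7434
Current forward F = (S − I)·e^(rT) = (94.56 − 2.7434)·e^(0.0743·13/12) = 91.8166 × 1.083820 = 99.5127
Value (long) = (F − K)·e^(−rT) = (99.5127 − 101.47) × 0.922663 = -1.8059
Short position value = −(long value) = kr 1.81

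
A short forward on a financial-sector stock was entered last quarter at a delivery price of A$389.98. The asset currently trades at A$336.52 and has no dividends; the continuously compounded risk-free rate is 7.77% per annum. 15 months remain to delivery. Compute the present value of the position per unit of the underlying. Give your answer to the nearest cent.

Current fair forward for the remaining 15 months: F = S·e^(r·T), r = 0.0777
F = 336.52 · e^(0.0777 × 15/12) = 336.52 × 1.101998 = 370.8444
Value of long forward = (F − K)·e^(−rT) = (370.8444 − 389.98) · e^(−0.0777·15/12)
= -19.1356 × 0.907443 = -17.36
Short position value = −(long value) = A$17.36

A$17.36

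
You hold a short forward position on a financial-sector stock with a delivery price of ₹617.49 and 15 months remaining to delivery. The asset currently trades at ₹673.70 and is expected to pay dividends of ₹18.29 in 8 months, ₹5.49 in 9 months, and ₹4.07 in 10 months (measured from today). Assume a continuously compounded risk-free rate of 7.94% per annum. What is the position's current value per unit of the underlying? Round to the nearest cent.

PV(remaining dividends) I = 18.29·e^(−0.0794·8/12) + 5.49·e^(−0.0794·9/12) + 4.07·e^(−0.0794·10/12) = 26.3291
Current forward F = (S − I)·e^(rT) = (673.70 − 26.3291)·e^(0.0794·15/12) = 647.3709 × 1.104342 = 714.9189
Value (long) = (F − K)·e^(−rT) = (714.9189 − 617.49) × 0.905516 = 88.2234
Short position value = −(long value) = -₹88.22

-₹88.22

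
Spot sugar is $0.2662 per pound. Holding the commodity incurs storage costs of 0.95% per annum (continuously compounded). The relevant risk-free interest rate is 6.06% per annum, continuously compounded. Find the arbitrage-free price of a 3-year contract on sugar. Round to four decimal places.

Net carry = r + u − y = 0.0606 + 0.0095 − 0.0000 = 0.0701
F = S·e^((r+u−y)T) = 0.2662 · e^(0.0701 × 3) = 0.2662 · e^0.210300
= 0.2662 × 1.234048 = $0.3285 per pound

$0.3285 per pound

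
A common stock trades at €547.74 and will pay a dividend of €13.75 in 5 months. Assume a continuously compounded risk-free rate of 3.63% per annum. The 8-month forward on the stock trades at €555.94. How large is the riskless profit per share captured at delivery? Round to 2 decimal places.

€8.66 per share

PV(dividends) I = 13.75·e^(−0.0363·5/12) = 13.5436
Fair forward F* = (S − I)·e^(rT) = (547.74 − 13.5436)·e^0.024200 = 534.1964 × 1.024495 = 547.2815
Market €555.94 > fair 547.2815: forward overpriced → cash-and-carry (borrow at r, buy the stock and collect the dividends, short the forward).
Profit at T = |F_mkt − F*| = |555.94 − 547.2815| = €8.66 per share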